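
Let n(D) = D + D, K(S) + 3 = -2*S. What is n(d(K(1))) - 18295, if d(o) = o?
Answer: -18305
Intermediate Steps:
K(S) = -3 - 2*S
n(D) = 2*D
n(d(K(1))) - 18295 = 2*(-3 - 2*1) - 18295 = 2*(-3 - 2) - 18295 = 2*(-5) - 18295 = -10 - 18295 = -18305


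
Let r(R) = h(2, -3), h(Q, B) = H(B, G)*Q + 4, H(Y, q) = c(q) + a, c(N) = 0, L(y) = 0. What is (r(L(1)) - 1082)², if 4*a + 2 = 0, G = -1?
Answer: 1164241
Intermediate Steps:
a = -½ (a = -½ + (¼)*0 = -½ + 0 = -½ ≈ -0.50000)
H(Y, q) = -½ (H(Y, q) = 0 - ½ = -½)
h(Q, B) = 4 - Q/2 (h(Q, B) = -Q/2 + 4 = 4 - Q/2)
r(R) = 3 (r(R) = 4 - ½*2 = 4 - 1 = 3)
(r(L(1)) - 1082)² = (3 - 1082)² = (-1079)² = 1164241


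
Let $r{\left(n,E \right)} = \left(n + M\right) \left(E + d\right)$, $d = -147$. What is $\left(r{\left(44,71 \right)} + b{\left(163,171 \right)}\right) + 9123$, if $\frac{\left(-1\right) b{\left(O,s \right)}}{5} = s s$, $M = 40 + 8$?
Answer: $-144074$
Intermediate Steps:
$M = 48$
$r{\left(n,E \right)} = \left(-147 + E\right) \left(48 + n\right)$ ($r{\left(n,E \right)} = \left(n + 48\right) \left(E - 147\right) = \left(48 + n\right) \left(-147 + E\right) = \left(-147 + E\right) \left(48 + n\right)$)
$b{\left(O,s \right)} = - 5 s^{2}$ ($b{\left(O,s \right)} = - 5 s s = - 5 s^{2}$)
$\left(r{\left(44,71 \right)} + b{\left(163,171 \right)}\right) + 9123 = \left(\left(-7056 - 6468 + 48 \cdot 71 + 71 \cdot 44\right) - 5 \cdot 171^{2}\right) + 9123 = \left(\left(-7056 - 6468 + 3408 + 3124\right) - 146205\right) + 9123 = \left(-6992 - 146205\right) + 9123 = -153197 + 9123 = -144074$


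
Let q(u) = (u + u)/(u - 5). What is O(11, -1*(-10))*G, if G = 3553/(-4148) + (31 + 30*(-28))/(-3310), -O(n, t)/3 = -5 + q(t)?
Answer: -741591/403820 ≈ -1.8364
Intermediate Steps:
q(u) = 2*u/(-5 + u) (q(u) = (2*u)/(-5 + u) = 2*u/(-5 + u))
O(n, t) = 15 - 6*t/(-5 + t) (O(n, t) = -3*(-5 + 2*t/(-5 + t)) = 15 - 6*t/(-5 + t))
G = -247197/403820 (G = 3553*(-1/4148) + (31 - 840)*(-1/3310) = -209/244 - 809*(-1/3310) = -209/244 + 809/3310 = -247197/403820 ≈ -0.61215)
O(11, -1*(-10))*G = (3*(-25 + 3*(-1*(-10)))/(-5 - 1*(-10)))*(-247197/403820) = (3*(-25 + 3*10)/(-5 + 10))*(-247197/403820) = (3*(-25 + 30)/5)*(-247197/403820) = (3*(1/5)*5)*(-247197/403820) = 3*(-247197/403820) = -741591/403820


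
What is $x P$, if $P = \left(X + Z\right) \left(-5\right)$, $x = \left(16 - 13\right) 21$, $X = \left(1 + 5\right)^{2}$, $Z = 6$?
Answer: $-13230$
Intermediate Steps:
$X = 36$ ($X = 6^{2} = 36$)
$x = 63$ ($x = 3 \cdot 21 = 63$)
$P = -210$ ($P = \left(36 + 6\right) \left(-5\right) = 42 \left(-5\right) = -210$)
$x P = 63 \left(-210\right) = -13230$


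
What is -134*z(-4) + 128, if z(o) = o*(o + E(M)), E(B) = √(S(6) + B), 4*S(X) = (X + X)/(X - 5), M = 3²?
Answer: -2016 + 1072*√3 ≈ -159.24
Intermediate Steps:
M = 9
S(X) = X/(2*(-5 + X)) (S(X) = ((X + X)/(X - 5))/4 = ((2*X)/(-5 + X))/4 = (2*X/(-5 + X))/4 = X/(2*(-5 + X)))
E(B) = √(3 + B) (E(B) = √((½)*6/(-5 + 6) + B) = √((½)*6/1 + B) = √((½)*6*1 + B) = √(3 + B))
z(o) = o*(o + 2*√3) (z(o) = o*(o + √(3 + 9)) = o*(o + √12) = o*(o + 2*√3))
-134*z(-4) + 128 = -(-536)*(-4 + 2*√3) + 128 = -134*(16 - 8*√3) + 128 = (-2144 + 1072*√3) + 128 = -2016 + 1072*√3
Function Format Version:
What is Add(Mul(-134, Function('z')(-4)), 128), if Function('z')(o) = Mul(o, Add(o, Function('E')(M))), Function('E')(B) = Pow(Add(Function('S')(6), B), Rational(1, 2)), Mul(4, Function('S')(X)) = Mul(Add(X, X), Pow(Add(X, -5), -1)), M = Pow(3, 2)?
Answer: Add(-2016, Mul(1072, Pow(3, Rational(1, 2)))) ≈ -159.24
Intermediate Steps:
M = 9
Function('S')(X) = Mul(Rational(1, 2), X, Pow(Add(-5, X), -1)) (Function('S')(X) = Mul(Rational(1, 4), Mul(Add(X, X), Pow(Add(X, -5), -1))) = Mul(Rational(1, 4), Mul(Mul(2, X), Pow(Add(-5, X), -1))) = Mul(Rational(1, 4), Mul(2, X, Pow(Add(-5, X), -1))) = Mul(Rational(1, 2), X, Pow(Add(-5, X), -1)))
Function('E')(B) = Pow(Add(3, B), Rational(1, 2)) (Function('E')(B) = Pow(Add(Mul(Rational(1, 2), 6, Pow(Add(-5, 6), -1)), B), Rational(1, 2)) = Pow(Add(Mul(Rational(1, 2), 6, Pow(1, -1)), B), Rational(1, 2)) = Pow(Add(Mul(Rational(1, 2), 6, 1), B), Rational(1, 2)) = Pow(Add(3, B), Rational(1, 2)))
Function('z')(o) = Mul(o, Add(o, Mul(2, Pow(3, Rational(1, 2))))) (Function('z')(o) = Mul(o, Add(o, Pow(Add(3, 9), Rational(1, 2)))) = Mul(o, Add(o, Pow(12, Rational(1, 2)))) = Mul(o, Add(o, Mul(2, Pow(3, Rational(1, 2))))))
Add(Mul(-134, Function('z')(-4)), 128) = Add(Mul(-134, Mul(-4, Add(-4, Mul(2, Pow(3, Rational(1, 2)))))), 128) = Add(Mul(-134, Add(16, Mul(-8, Pow(3, Rational(1, 2))))), 128) = Add(Add(-2144, Mul(1072, Pow(3, Rational(1, 2)))), 128) = Add(-2016, Mul(1072, Pow(3, Rational(1, 2))))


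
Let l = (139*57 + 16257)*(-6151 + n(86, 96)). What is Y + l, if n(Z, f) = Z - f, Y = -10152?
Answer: -148983132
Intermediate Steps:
l = -148972980 (l = (139*57 + 16257)*(-6151 + (86 - 1*96)) = (7923 + 16257)*(-6151 + (86 - 96)) = 24180*(-6151 - 10) = 24180*(-6161) = -148972980)
Y + l = -10152 - 148972980 = -148983132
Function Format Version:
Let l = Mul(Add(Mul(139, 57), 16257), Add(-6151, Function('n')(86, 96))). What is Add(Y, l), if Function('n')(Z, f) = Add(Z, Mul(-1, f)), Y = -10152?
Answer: -148983132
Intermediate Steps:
l = -148972980 (l = Mul(Add(Mul(139, 57), 16257), Add(-6151, Add(86, Mul(-1, 96)))) = Mul(Add(7923, 16257), Add(-6151, Add(86, -96))) = Mul(24180, Add(-6151, -10)) = Mul(24180, -6161) = -148972980)
Add(Y, l) = Add(-10152, -148972980) = -148983132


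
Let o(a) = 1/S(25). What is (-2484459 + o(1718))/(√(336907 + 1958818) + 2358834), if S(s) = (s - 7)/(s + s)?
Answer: -17581259425468/16692286631493 + 111800530*√91829/50076859894479 ≈ -1.0526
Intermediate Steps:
S(s) = (-7 + s)/(2*s) (S(s) = (-7 + s)/((2*s)) = (-7 + s)*(1/(2*s)) = (-7 + s)/(2*s))
o(a) = 25/9 (o(a) = 1/((½)*(-7 + 25)/25) = 1/((½)*(1/25)*18) = 1/(9/25) = 25/9)
(-2484459 + o(1718))/(√(336907 + 1958818) + 2358834) = (-2484459 + 25/9)/(√(336907 + 1958818) + 2358834) = -22360106/(9*(√2295725 + 2358834)) = -22360106/(9*(5*√91829 + 2358834)) = -22360106/(9*(2358834 + 5*√91829))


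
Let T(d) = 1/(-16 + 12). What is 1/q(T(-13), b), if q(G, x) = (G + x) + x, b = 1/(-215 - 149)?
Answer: -364/93 ≈ -3.9140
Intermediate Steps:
T(d) = -¼ (T(d) = 1/(-4) = -¼)
b = -1/364 (b = 1/(-364) = -1/364 ≈ -0.0027473)
q(G, x) = G + 2*x
1/q(T(-13), b) = 1/(-¼ + 2*(-1/364)) = 1/(-¼ - 1/182) = 1/(-93/364) = -364/93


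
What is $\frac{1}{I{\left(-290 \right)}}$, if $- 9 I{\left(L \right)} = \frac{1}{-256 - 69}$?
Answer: $2925$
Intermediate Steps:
$I{\left(L \right)} = \frac{1}{2925}$ ($I{\left(L \right)} = - \frac{1}{9 \left(-256 - 69\right)} = - \frac{1}{9 \left(-325\right)} = \left(- \frac{1}{9}\right) \left(- \frac{1}{325}\right) = \frac{1}{2925}$)
$\frac{1}{I{\left(-290 \right)}} = \frac{1}{\frac{1}{2925}} = 2925$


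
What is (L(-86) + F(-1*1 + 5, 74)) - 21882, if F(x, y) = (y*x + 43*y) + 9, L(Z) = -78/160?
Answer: -1471639/80 ≈ -18396.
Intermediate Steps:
L(Z) = -39/80 (L(Z) = -78*1/160 = -39/80)
F(x, y) = 9 + 43*y + x*y (F(x, y) = (x*y + 43*y) + 9 = (43*y + x*y) + 9 = 9 + 43*y + x*y)
(L(-86) + F(-1*1 + 5, 74)) - 21882 = (-39/80 + (9 + 43*74 + (-1*1 + 5)*74)) - 21882 = (-39/80 + (9 + 3182 + (-1 + 5)*74)) - 21882 = (-39/80 + (9 + 3182 + 4*74)) - 21882 = (-39/80 + (9 + 3182 + 296)) - 21882 = (-39/80 + 3487) - 21882 = 278921/80 - 21882 = -1471639/80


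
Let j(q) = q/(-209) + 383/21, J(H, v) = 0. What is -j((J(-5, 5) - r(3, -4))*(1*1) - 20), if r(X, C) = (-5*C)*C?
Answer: -78787/4389 ≈ -17.951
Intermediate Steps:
r(X, C) = -5*C**2
j(q) = 383/21 - q/209 (j(q) = q*(-1/209) + 383*(1/21) = -q/209 + 383/21 = 383/21 - q/209)
-j((J(-5, 5) - r(3, -4))*(1*1) - 20) = -(383/21 - ((0 - (-5)*(-4)**2)*(1*1) - 20)/209) = -(383/21 - ((0 - (-5)*16)*1 - 20)/209) = -(383/21 - ((0 - 1*(-80))*1 - 20)/209) = -(383/21 - ((0 + 80)*1 - 20)/209) = -(383/21 - (80*1 - 20)/209) = -(383/21 - (80 - 20)/209) = -(383/21 - 1/209*60) = -(383/21 - 60/209) = -1*78787/4389 = -78787/4389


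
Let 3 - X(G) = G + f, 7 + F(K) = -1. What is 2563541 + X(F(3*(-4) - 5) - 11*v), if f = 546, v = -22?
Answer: 2562764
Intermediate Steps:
F(K) = -8 (F(K) = -7 - 1 = -8)
X(G) = -543 - G (X(G) = 3 - (G + 546) = 3 - (546 + G) = 3 + (-546 - G) = -543 - G)
2563541 + X(F(3*(-4) - 5) - 11*v) = 2563541 + (-543 - (-8 - 11*(-22))) = 2563541 + (-543 - (-8 + 242)) = 2563541 + (-543 - 1*234) = 2563541 + (-543 - 234) = 2563541 - 777 = 2562764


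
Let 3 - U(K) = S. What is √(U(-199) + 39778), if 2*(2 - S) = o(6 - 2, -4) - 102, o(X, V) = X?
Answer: √39730 ≈ 199.32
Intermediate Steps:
S = 51 (S = 2 - ((6 - 2) - 102)/2 = 2 - (4 - 102)/2 = 2 - ½*(-98) = 2 + 49 = 51)
U(K) = -48 (U(K) = 3 - 1*51 = 3 - 51 = -48)
√(U(-199) + 39778) = √(-48 + 39778) = √39730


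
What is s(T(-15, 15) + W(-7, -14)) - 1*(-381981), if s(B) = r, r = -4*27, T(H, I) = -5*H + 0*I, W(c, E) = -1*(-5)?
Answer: 381873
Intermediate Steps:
W(c, E) = 5
T(H, I) = -5*H (T(H, I) = -5*H + 0 = -5*H)
r = -108
s(B) = -108
s(T(-15, 15) + W(-7, -14)) - 1*(-381981) = -108 - 1*(-381981) = -108 + 381981 = 381873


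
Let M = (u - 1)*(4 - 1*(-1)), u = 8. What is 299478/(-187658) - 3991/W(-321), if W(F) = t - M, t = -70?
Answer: 358748944/9852045 ≈ 36.414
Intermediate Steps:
M = 35 (M = (8 - 1)*(4 - 1*(-1)) = 7*(4 + 1) = 7*5 = 35)
W(F) = -105 (W(F) = -70 - 1*35 = -70 - 35 = -105)
299478/(-187658) - 3991/W(-321) = 299478/(-187658) - 3991/(-105) = 299478*(-1/187658) - 3991*(-1/105) = -149739/93829 + 3991/105 = 358748944/9852045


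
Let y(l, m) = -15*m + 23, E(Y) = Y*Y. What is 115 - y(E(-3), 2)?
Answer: 122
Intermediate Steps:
E(Y) = Y²
y(l, m) = 23 - 15*m
115 - y(E(-3), 2) = 115 - (23 - 15*2) = 115 - (23 - 30) = 115 - 1*(-7) = 115 + 7 = 122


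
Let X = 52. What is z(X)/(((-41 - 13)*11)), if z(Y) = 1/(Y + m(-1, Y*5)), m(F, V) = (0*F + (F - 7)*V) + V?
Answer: 1/1050192 ≈ 9.5221e-7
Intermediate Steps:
m(F, V) = V + V*(-7 + F) (m(F, V) = (0 + (-7 + F)*V) + V = (0 + V*(-7 + F)) + V = V*(-7 + F) + V = V + V*(-7 + F))
z(Y) = -1/(34*Y) (z(Y) = 1/(Y + (Y*5)*(-6 - 1)) = 1/(Y + (5*Y)*(-7)) = 1/(Y - 35*Y) = 1/(-34*Y) = -1/(34*Y))
z(X)/(((-41 - 13)*11)) = (-1/34/52)/(((-41 - 13)*11)) = (-1/34*1/52)/((-54*11)) = -1/1768/(-594) = -1/1768*(-1/594) = 1/1050192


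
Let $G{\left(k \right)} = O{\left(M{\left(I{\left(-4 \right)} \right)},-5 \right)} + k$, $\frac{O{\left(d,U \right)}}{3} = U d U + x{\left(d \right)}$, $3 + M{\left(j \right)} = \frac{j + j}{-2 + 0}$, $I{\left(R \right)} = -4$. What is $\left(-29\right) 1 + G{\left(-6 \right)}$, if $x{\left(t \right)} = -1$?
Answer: $37$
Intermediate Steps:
$M{\left(j \right)} = -3 - j$ ($M{\left(j \right)} = -3 + \frac{j + j}{-2 + 0} = -3 + \frac{2 j}{-2} = -3 + 2 j \left(- \frac{1}{2}\right) = -3 - j$)
$O{\left(d,U \right)} = -3 + 3 d U^{2}$ ($O{\left(d,U \right)} = 3 \left(U d U - 1\right) = 3 \left(d U^{2} - 1\right) = 3 \left(-1 + d U^{2}\right) = -3 + 3 d U^{2}$)
$G{\left(k \right)} = 72 + k$ ($G{\left(k \right)} = \left(-3 + 3 \left(-3 - -4\right) \left(-5\right)^{2}\right) + k = \left(-3 + 3 \left(-3 + 4\right) 25\right) + k = \left(-3 + 3 \cdot 1 \cdot 25\right) + k = \left(-3 + 75\right) + k = 72 + k$)
$\left(-29\right) 1 + G{\left(-6 \right)} = \left(-29\right) 1 + \left(72 - 6\right) = -29 + 66 = 37$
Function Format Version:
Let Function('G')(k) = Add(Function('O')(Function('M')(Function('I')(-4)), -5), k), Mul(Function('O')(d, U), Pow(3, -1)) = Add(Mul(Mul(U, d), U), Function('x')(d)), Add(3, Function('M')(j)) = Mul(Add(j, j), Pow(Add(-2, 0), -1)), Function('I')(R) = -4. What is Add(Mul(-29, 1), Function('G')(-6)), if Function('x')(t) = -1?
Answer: 37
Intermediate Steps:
Function('M')(j) = Add(-3, Mul(-1, j)) (Function('M')(j) = Add(-3, Mul(Add(j, j), Pow(Add(-2, 0), -1))) = Add(-3, Mul(Mul(2, j), Pow(-2, -1))) = Add(-3, Mul(Mul(2, j), Rational(-1, 2))) = Add(-3, Mul(-1, j)))
Function('O')(d, U) = Add(-3, Mul(3, d, Pow(U, 2))) (Function('O')(d, U) = Mul(3, Add(Mul(Mul(U, d), U), -1)) = Mul(3, Add(Mul(d, Pow(U, 2)), -1)) = Mul(3, Add(-1, Mul(d, Pow(U, 2)))) = Add(-3, Mul(3, d, Pow(U, 2))))
Function('G')(k) = Add(72, k) (Function('G')(k) = Add(Add(-3, Mul(3, Add(-3, Mul(-1, -4)), Pow(-5, 2))), k) = Add(Add(-3, Mul(3, Add(-3, 4), 25)), k) = Add(Add(-3, Mul(3, 1, 25)), k) = Add(Add(-3, 75), k) = Add(72, k))
Add(Mul(-29, 1), Function('G')(-6)) = Add(Mul(-29, 1), Add(72, -6)) = Add(-29, 66) = 37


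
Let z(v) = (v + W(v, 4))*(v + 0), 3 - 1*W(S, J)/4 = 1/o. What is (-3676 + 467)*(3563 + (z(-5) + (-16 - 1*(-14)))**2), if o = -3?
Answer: -157972652/9 ≈ -1.7553e+7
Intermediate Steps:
W(S, J) = 40/3 (W(S, J) = 12 - 4/(-3) = 12 - 4*(-1/3) = 12 + 4/3 = 40/3)
z(v) = v*(40/3 + v) (z(v) = (v + 40/3)*(v + 0) = (40/3 + v)*v = v*(40/3 + v))
(-3676 + 467)*(3563 + (z(-5) + (-16 - 1*(-14)))**2) = (-3676 + 467)*(3563 + ((1/3)*(-5)*(40 + 3*(-5)) + (-16 - 1*(-14)))**2) = -3209*(3563 + ((1/3)*(-5)*(40 - 15) + (-16 + 14))**2) = -3209*(3563 + ((1/3)*(-5)*25 - 2)**2) = -3209*(3563 + (-125/3 - 2)**2) = -3209*(3563 + (-131/3)**2) = -3209*(3563 + 17161/9) = -3209*49228/9 = -157972652/9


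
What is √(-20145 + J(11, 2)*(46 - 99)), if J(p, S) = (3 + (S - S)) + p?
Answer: I*√20887 ≈ 144.52*I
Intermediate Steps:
J(p, S) = 3 + p (J(p, S) = (3 + 0) + p = 3 + p)
√(-20145 + J(11, 2)*(46 - 99)) = √(-20145 + (3 + 11)*(46 - 99)) = √(-20145 + 14*(-53)) = √(-20145 - 742) = √(-20887) = I*√20887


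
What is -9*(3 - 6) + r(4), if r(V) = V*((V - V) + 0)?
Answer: 27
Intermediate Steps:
r(V) = 0 (r(V) = V*(0 + 0) = V*0 = 0)
-9*(3 - 6) + r(4) = -9*(3 - 6) + 0 = -9*(-3) + 0 = 27 + 0 = 27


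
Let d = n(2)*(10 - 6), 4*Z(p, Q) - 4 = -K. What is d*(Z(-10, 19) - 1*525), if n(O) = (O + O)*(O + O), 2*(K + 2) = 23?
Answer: -33688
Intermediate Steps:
K = 19/2 (K = -2 + (½)*23 = -2 + 23/2 = 19/2 ≈ 9.5000)
n(O) = 4*O² (n(O) = (2*O)*(2*O) = 4*O²)
Z(p, Q) = -11/8 (Z(p, Q) = 1 + (-1*19/2)/4 = 1 + (¼)*(-19/2) = 1 - 19/8 = -11/8)
d = 64 (d = (4*2²)*(10 - 6) = (4*4)*4 = 16*4 = 64)
d*(Z(-10, 19) - 1*525) = 64*(-11/8 - 1*525) = 64*(-11/8 - 525) = 64*(-4211/8) = -33688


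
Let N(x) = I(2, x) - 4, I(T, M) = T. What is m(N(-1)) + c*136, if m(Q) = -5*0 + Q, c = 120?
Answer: 16318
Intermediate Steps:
N(x) = -2 (N(x) = 2 - 4 = -2)
m(Q) = Q (m(Q) = 0 + Q = Q)
m(N(-1)) + c*136 = -2 + 120*136 = -2 + 16320 = 16318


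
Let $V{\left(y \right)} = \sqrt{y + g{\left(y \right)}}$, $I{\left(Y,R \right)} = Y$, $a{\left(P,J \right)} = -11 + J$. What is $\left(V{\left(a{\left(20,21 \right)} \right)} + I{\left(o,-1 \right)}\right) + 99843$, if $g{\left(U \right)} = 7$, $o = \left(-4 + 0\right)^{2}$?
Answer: $99859 + \sqrt{17} \approx 99863.0$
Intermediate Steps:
$o = 16$ ($o = \left(-4\right)^{2} = 16$)
$V{\left(y \right)} = \sqrt{7 + y}$ ($V{\left(y \right)} = \sqrt{y + 7} = \sqrt{7 + y}$)
$\left(V{\left(a{\left(20,21 \right)} \right)} + I{\left(o,-1 \right)}\right) + 99843 = \left(\sqrt{7 + \left(-11 + 21\right)} + 16\right) + 99843 = \left(\sqrt{7 + 10} + 16\right) + 99843 = \left(\sqrt{17} + 16\right) + 99843 = \left(16 + \sqrt{17}\right) + 99843 = 99859 + \sqrt{17}$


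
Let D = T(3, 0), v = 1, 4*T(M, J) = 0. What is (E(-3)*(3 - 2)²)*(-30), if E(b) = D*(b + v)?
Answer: 0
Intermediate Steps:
T(M, J) = 0 (T(M, J) = (¼)*0 = 0)
D = 0
E(b) = 0 (E(b) = 0*(b + 1) = 0*(1 + b) = 0)
(E(-3)*(3 - 2)²)*(-30) = (0*(3 - 2)²)*(-30) = (0*1²)*(-30) = (0*1)*(-30) = 0*(-30) = 0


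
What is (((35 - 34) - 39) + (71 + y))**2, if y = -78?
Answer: 2025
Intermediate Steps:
(((35 - 34) - 39) + (71 + y))**2 = (((35 - 34) - 39) + (71 - 78))**2 = ((1 - 39) - 7)**2 = (-38 - 7)**2 = (-45)**2 = 2025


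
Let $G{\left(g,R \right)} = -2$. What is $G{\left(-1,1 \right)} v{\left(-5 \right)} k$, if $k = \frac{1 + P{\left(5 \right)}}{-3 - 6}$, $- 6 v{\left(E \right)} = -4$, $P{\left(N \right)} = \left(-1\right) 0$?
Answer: $\frac{4}{27} \approx 0.14815$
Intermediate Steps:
$P{\left(N \right)} = 0$
$v{\left(E \right)} = \frac{2}{3}$ ($v{\left(E \right)} = \left(- \frac{1}{6}\right) \left(-4\right) = \frac{2}{3}$)
$k = - \frac{1}{9}$ ($k = \frac{1 + 0}{-3 - 6} = 1 \frac{1}{-9} = 1 \left(- \frac{1}{9}\right) = - \frac{1}{9} \approx -0.11111$)
$G{\left(-1,1 \right)} v{\left(-5 \right)} k = \left(-2\right) \frac{2}{3} \left(- \frac{1}{9}\right) = \left(- \frac{4}{3}\right) \left(- \frac{1}{9}\right) = \frac{4}{27}$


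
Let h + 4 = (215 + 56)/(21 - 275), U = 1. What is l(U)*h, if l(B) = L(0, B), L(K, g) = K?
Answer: 0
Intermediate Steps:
l(B) = 0
h = -1287/254 (h = -4 + (215 + 56)/(21 - 275) = -4 + 271/(-254) = -4 + 271*(-1/254) = -4 - 271/254 = -1287/254 ≈ -5.0669)
l(U)*h = 0*(-1287/254) = 0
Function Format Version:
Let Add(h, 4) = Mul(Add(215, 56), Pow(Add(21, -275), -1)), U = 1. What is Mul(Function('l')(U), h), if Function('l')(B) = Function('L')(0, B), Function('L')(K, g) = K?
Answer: 0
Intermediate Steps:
Function('l')(B) = 0
h = Rational(-1287, 254) (h = Add(-4, Mul(Add(215, 56), Pow(Add(21, -275), -1))) = Add(-4, Mul(271, Pow(-254, -1))) = Add(-4, Mul(271, Rational(-1, 254))) = Add(-4, Rational(-271, 254)) = Rational(-1287, 254) ≈ -5.0669)
Mul(Function('l')(U), h) = Mul(0, Rational(-1287, 254)) = 0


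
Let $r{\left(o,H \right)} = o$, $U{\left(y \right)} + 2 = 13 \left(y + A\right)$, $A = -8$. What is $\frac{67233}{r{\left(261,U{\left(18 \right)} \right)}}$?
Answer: $\frac{22411}{87} \approx 257.6$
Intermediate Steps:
$U{\left(y \right)} = -106 + 13 y$ ($U{\left(y \right)} = -2 + 13 \left(y - 8\right) = -2 + 13 \left(-8 + y\right) = -2 + \left(-104 + 13 y\right) = -106 + 13 y$)
$\frac{67233}{r{\left(261,U{\left(18 \right)} \right)}} = \frac{67233}{261} = 67233 \cdot \frac{1}{261} = \frac{22411}{87}$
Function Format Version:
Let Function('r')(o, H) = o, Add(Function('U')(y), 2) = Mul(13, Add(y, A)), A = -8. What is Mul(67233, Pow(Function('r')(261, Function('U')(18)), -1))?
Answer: Rational(22411, 87) ≈ 257.60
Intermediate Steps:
Function('U')(y) = Add(-106, Mul(13, y)) (Function('U')(y) = Add(-2, Mul(13, Add(y, -8))) = Add(-2, Mul(13, Add(-8, y))) = Add(-2, Add(-104, Mul(13, y))) = Add(-106, Mul(13, y)))
Mul(67233, Pow(Function('r')(261, Function('U')(18)), -1)) = Mul(67233, Pow(261, -1)) = Mul(67233, Rational(1, 261)) = Rational(22411, 87)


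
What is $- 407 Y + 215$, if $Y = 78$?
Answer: $-31531$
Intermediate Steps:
$- 407 Y + 215 = \left(-407\right) 78 + 215 = -31746 + 215 = -31531$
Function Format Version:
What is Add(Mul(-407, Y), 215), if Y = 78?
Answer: -31531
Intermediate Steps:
Add(Mul(-407, Y), 215) = Add(Mul(-407, 78), 215) = Add(-31746, 215) = -31531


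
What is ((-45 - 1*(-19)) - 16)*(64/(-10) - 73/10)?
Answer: 2877/5 ≈ 575.40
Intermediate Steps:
((-45 - 1*(-19)) - 16)*(64/(-10) - 73/10) = ((-45 + 19) - 16)*(64*(-1/10) - 73*1/10) = (-26 - 16)*(-32/5 - 73/10) = -42*(-137/10) = 2877/5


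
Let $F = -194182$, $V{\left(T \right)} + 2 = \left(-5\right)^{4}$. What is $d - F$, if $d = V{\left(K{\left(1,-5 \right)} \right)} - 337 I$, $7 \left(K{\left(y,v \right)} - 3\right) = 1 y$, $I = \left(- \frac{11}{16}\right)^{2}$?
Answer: $\frac{49829303}{256} \approx 1.9465 \cdot 10^{5}$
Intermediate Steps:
$I = \frac{121}{256}$ ($I = \left(\left(-11\right) \frac{1}{16}\right)^{2} = \left(- \frac{11}{16}\right)^{2} = \frac{121}{256} \approx 0.47266$)
$K{\left(y,v \right)} = 3 + \frac{y}{7}$ ($K{\left(y,v \right)} = 3 + \frac{1 y}{7} = 3 + \frac{y}{7}$)
$V{\left(T \right)} = 623$ ($V{\left(T \right)} = -2 + \left(-5\right)^{4} = -2 + 625 = 623$)
$d = \frac{118711}{256}$ ($d = 623 - \frac{40777}{256} = \frac{118711}{256} \approx 463.71$)
$d - F = \frac{118711}{256} - -194182 = \frac{118711}{256} + 194182 = \frac{49829303}{256}$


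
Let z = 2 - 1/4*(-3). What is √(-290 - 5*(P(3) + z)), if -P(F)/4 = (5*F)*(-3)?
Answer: 3*I*√535/2 ≈ 34.695*I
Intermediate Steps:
P(F) = 60*F (P(F) = -4*5*F*(-3) = -(-60)*F = 60*F)
z = 11/4 (z = 2 - 1*¼*(-3) = 2 - ¼*(-3) = 2 + ¾ = 11/4 ≈ 2.7500)
√(-290 - 5*(P(3) + z)) = √(-290 - 5*(60*3 + 11/4)) = √(-290 - 5*(180 + 11/4)) = √(-290 - 5*731/4) = √(-290 - 3655/4) = √(-4815/4) = 3*I*√535/2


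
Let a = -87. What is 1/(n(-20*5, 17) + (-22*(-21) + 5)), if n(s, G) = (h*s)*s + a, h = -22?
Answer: -1/219620 ≈ -4.5533e-6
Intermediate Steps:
n(s, G) = -87 - 22*s² (n(s, G) = (-22*s)*s - 87 = -22*s² - 87 = -87 - 22*s²)
1/(n(-20*5, 17) + (-22*(-21) + 5)) = 1/((-87 - 22*(-20*5)²) + (-22*(-21) + 5)) = 1/((-87 - 22*(-100)²) + (462 + 5)) = 1/((-87 - 22*10000) + 467) = 1/((-87 - 220000) + 467) = 1/(-220087 + 467) = 1/(-219620) = -1/219620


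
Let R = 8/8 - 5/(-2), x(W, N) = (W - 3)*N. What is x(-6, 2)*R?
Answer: -63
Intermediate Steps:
x(W, N) = N*(-3 + W) (x(W, N) = (-3 + W)*N = N*(-3 + W))
R = 7/2 (R = 8*(⅛) - 5*(-½) = 1 + 5/2 = 7/2 ≈ 3.5000)
x(-6, 2)*R = (2*(-3 - 6))*(7/2) = (2*(-9))*(7/2) = -18*7/2 = -63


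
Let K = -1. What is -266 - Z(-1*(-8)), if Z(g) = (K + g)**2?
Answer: -315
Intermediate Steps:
Z(g) = (-1 + g)**2
-266 - Z(-1*(-8)) = -266 - (-1 - 1*(-8))**2 = -266 - (-1 + 8)**2 = -266 - 1*7**2 = -266 - 1*49 = -266 - 49 = -315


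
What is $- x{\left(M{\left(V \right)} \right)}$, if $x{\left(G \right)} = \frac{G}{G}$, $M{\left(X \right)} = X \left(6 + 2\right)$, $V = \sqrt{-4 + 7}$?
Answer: $-1$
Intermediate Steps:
$V = \sqrt{3} \approx 1.732$
$M{\left(X \right)} = 8 X$ ($M{\left(X \right)} = X 8 = 8 X$)
$x{\left(G \right)} = 1$
$- x{\left(M{\left(V \right)} \right)} = \left(-1\right) 1 = -1$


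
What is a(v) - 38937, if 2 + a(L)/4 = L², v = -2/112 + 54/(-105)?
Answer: -763299799/19600 ≈ -38944.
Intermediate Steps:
v = -149/280 (v = -2*1/112 + 54*(-1/105) = -1/56 - 18/35 = -149/280 ≈ -0.53214)
a(L) = -8 + 4*L²
a(v) - 38937 = (-8 + 4*(-149/280)²) - 38937 = (-8 + 4*(22201/78400)) - 38937 = (-8 + 22201/19600) - 38937 = -134599/19600 - 38937 = -763299799/19600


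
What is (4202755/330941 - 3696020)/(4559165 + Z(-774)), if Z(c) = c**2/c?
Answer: -1223160352065/1508558475931 ≈ -0.81081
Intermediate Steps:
Z(c) = c
(4202755/330941 - 3696020)/(4559165 + Z(-774)) = (4202755/330941 - 3696020)/(4559165 - 774) = (4202755*(1/330941) - 3696020)/4558391 = (4202755/330941 - 3696020)*(1/4558391) = -1223160352065/330941*1/4558391 = -1223160352065/1508558475931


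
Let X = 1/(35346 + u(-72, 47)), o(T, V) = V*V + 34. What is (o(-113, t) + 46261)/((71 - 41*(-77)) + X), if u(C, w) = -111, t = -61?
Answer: 1762313760/113738581 ≈ 15.494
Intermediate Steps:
o(T, V) = 34 + V² (o(T, V) = V² + 34 = 34 + V²)
X = 1/35235 (X = 1/(35346 - 111) = 1/35235 ≈ 2.8381e-5)
(o(-113, t) + 46261)/((71 - 41*(-77)) + X) = ((34 + (-61)²) + 46261)/((71 - 41*(-77)) + 1/35235) = ((34 + 3721) + 46261)/((71 + 3157) + 1/35235) = (3755 + 46261)/(3228 + 1/35235) = 50016/(113738581/35235) = 50016*(35235/113738581) = 1762313760/113738581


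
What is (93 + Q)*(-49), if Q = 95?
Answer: -9212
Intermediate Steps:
(93 + Q)*(-49) = (93 + 95)*(-49) = 188*(-49) = -9212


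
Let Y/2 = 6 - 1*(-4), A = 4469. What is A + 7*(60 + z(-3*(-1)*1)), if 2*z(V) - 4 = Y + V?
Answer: 9967/2 ≈ 4983.5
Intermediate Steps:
Y = 20 (Y = 2*(6 - 1*(-4)) = 2*(6 + 4) = 2*10 = 20)
z(V) = 12 + V/2 (z(V) = 2 + (20 + V)/2 = 2 + (10 + V/2) = 12 + V/2)
A + 7*(60 + z(-3*(-1)*1)) = 4469 + 7*(60 + (12 + (-3*(-1)*1)/2)) = 4469 + 7*(60 + (12 + (3*1)/2)) = 4469 + 7*(60 + (12 + (1/2)*3)) = 4469 + 7*(60 + (12 + 3/2)) = 4469 + 7*(60 + 27/2) = 4469 + 7*(147/2) = 4469 + 1029/2 = 9967/2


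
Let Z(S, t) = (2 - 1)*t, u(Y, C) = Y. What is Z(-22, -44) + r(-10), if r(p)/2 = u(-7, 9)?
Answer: -58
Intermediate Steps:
r(p) = -14 (r(p) = 2*(-7) = -14)
Z(S, t) = t (Z(S, t) = 1*t = t)
Z(-22, -44) + r(-10) = -44 - 14 = -58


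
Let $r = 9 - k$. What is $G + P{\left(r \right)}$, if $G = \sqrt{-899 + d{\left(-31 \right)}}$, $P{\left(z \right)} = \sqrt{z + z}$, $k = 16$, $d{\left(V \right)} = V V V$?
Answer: $i \left(\sqrt{14} + 3 \sqrt{3410}\right) \approx 178.93 i$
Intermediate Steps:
$d{\left(V \right)} = V^{3}$ ($d{\left(V \right)} = V^{2} V = V^{3}$)
$r = -7$ ($r = 9 - 16 = -7$)
$P{\left(z \right)} = \sqrt{2} \sqrt{z}$ ($P{\left(z \right)} = \sqrt{2 z} = \sqrt{2} \sqrt{z}$)
$G = 3 i \sqrt{3410}$ ($G = \sqrt{-899 + \left(-31\right)^{3}} = \sqrt{-899 - 29791} = \sqrt{-30690} = 3 i \sqrt{3410} \approx 175.19 i$)
$G + P{\left(r \right)} = 3 i \sqrt{3410} + \sqrt{2} \sqrt{-7} = 3 i \sqrt{3410} + \sqrt{2} i \sqrt{7} = 3 i \sqrt{3410} + i \sqrt{14} = i \sqrt{14} + 3 i \sqrt{3410}$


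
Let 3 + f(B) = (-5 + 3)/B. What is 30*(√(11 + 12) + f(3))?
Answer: -110 + 30*√23 ≈ 33.875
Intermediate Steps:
f(B) = -3 - 2/B (f(B) = -3 + (-5 + 3)/B = -3 - 2/B)
30*(√(11 + 12) + f(3)) = 30*(√(11 + 12) + (-3 - 2/3)) = 30*(√23 + (-3 - 2*⅓)) = 30*(√23 + (-3 - ⅔)) = 30*(√23 - 11/3) = 30*(-11/3 + √23) = -110 + 30*√23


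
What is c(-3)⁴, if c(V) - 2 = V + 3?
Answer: 16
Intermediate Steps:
c(V) = 5 + V (c(V) = 2 + (V + 3) = 2 + (3 + V) = 5 + V)
c(-3)⁴ = (5 - 3)⁴ = 2⁴ = 16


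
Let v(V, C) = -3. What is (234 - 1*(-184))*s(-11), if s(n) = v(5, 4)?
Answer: -1254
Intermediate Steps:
s(n) = -3
(234 - 1*(-184))*s(-11) = (234 - 1*(-184))*(-3) = (234 + 184)*(-3) = 418*(-3) = -1254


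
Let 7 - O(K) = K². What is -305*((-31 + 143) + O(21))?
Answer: 98210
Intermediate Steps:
O(K) = 7 - K²
-305*((-31 + 143) + O(21)) = -305*((-31 + 143) + (7 - 1*21²)) = -305*(112 + (7 - 1*441)) = -305*(112 + (7 - 441)) = -305*(112 - 434) = -305*(-322) = 98210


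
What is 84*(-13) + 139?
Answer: -953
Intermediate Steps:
84*(-13) + 139 = -1092 + 139 = -953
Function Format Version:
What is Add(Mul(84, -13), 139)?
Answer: -953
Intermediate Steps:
Add(Mul(84, -13), 139) = Add(-1092, 139) = -953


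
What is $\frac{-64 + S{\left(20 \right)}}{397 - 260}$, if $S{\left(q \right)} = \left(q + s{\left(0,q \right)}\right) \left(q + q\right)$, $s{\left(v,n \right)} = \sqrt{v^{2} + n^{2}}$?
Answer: $\frac{1536}{137} \approx 11.212$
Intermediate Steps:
$s{\left(v,n \right)} = \sqrt{n^{2} + v^{2}}$
$S{\left(q \right)} = 2 q \left(q + \sqrt{q^{2}}\right)$ ($S{\left(q \right)} = \left(q + \sqrt{q^{2} + 0^{2}}\right) \left(q + q\right) = \left(q + \sqrt{q^{2} + 0}\right) 2 q = \left(q + \sqrt{q^{2}}\right) 2 q = 2 q \left(q + \sqrt{q^{2}}\right)$)
$\frac{-64 + S{\left(20 \right)}}{397 - 260} = \frac{-64 + 2 \cdot 20 \left(20 + \sqrt{20^{2}}\right)}{397 - 260} = \frac{-64 + 2 \cdot 20 \left(20 + \sqrt{400}\right)}{137} = \left(-64 + 2 \cdot 20 \left(20 + 20\right)\right) \frac{1}{137} = \left(-64 + 2 \cdot 20 \cdot 40\right) \frac{1}{137} = \left(-64 + 1600\right) \frac{1}{137} = 1536 \cdot \frac{1}{137} = \frac{1536}{137}$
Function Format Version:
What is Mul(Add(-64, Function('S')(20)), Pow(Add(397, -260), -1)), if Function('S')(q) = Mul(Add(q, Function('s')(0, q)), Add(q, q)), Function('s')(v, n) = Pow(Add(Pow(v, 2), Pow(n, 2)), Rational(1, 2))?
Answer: Rational(1536, 137) ≈ 11.212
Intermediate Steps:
Function('s')(v, n) = Pow(Add(Pow(n, 2), Pow(v, 2)), Rational(1, 2))
Function('S')(q) = Mul(2, q, Add(q, Pow(Pow(q, 2), Rational(1, 2)))) (Function('S')(q) = Mul(Add(q, Pow(Add(Pow(q, 2), Pow(0, 2)), Rational(1, 2))), Add(q, q)) = Mul(Add(q, Pow(Add(Pow(q, 2), 0), Rational(1, 2))), Mul(2, q)) = Mul(Add(q, Pow(Pow(q, 2), Rational(1, 2))), Mul(2, q)) = Mul(2, q, Add(q, Pow(Pow(q, 2), Rational(1, 2)))))
Mul(Add(-64, Function('S')(20)), Pow(Add(397, -260), -1)) = Mul(Add(-64, Mul(2, 20, Add(20, Pow(Pow(20, 2), Rational(1, 2))))), Pow(Add(397, -260), -1)) = Mul(Add(-64, Mul(2, 20, Add(20, Pow(400, Rational(1, 2))))), Pow(137, -1)) = Mul(Add(-64, Mul(2, 20, Add(20, 20))), Rational(1, 137)) = Mul(Add(-64, Mul(2, 20, 40)), Rational(1, 137)) = Mul(Add(-64, 1600), Rational(1, 137)) = Mul(1536, Rational(1, 137)) = Rational(1536, 137)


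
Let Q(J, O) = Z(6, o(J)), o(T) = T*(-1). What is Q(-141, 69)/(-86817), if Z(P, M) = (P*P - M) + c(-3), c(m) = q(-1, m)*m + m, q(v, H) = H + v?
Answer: 32/28939 ≈ 0.0011058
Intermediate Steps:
o(T) = -T
c(m) = m + m*(-1 + m) (c(m) = (m - 1)*m + m = (-1 + m)*m + m = m*(-1 + m) + m = m + m*(-1 + m))
Z(P, M) = 9 + P² - M (Z(P, M) = (P*P - M) + (-3)² = (P² - M) + 9 = 9 + P² - M)
Q(J, O) = 45 + J (Q(J, O) = 9 + 6² - (-1)*J = 9 + 36 + J = 45 + J)
Q(-141, 69)/(-86817) = (45 - 141)/(-86817) = -96*(-1/86817) = 32/28939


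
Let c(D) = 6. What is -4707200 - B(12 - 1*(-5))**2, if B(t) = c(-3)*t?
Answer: -4717604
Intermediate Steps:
B(t) = 6*t
-4707200 - B(12 - 1*(-5))**2 = -4707200 - (6*(12 - 1*(-5)))**2 = -4707200 - (6*(12 + 5))**2 = -4707200 - (6*17)**2 = -4707200 - 1*102**2 = -4707200 - 1*10404 = -4707200 - 10404 = -4717604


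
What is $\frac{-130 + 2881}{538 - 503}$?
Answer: $\frac{393}{5} \approx 78.6$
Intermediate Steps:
$\frac{-130 + 2881}{538 - 503} = \frac{2751}{35} = 2751 \cdot \frac{1}{35} = \frac{393}{5}$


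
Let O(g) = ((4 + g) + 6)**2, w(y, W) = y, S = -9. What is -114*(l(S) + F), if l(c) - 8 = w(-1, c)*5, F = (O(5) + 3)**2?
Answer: -5926518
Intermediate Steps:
O(g) = (10 + g)**2
F = 51984 (F = ((10 + 5)**2 + 3)**2 = (15**2 + 3)**2 = (225 + 3)**2 = 228**2 = 51984)
l(c) = 3 (l(c) = 8 - 1*5 = 8 - 5 = 3)
-114*(l(S) + F) = -114*(3 + 51984) = -114*51987 = -5926518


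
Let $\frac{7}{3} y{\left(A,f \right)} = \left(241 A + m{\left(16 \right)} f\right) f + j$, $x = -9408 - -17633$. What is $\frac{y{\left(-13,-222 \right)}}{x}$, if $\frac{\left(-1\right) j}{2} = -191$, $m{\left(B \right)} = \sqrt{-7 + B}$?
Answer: $\frac{506256}{11515} \approx 43.965$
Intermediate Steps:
$j = 382$ ($j = \left(-2\right) \left(-191\right) = 382$)
$x = 8225$ ($x = -9408 + 17633 = 8225$)
$y{\left(A,f \right)} = \frac{1146}{7} + \frac{3 f \left(3 f + 241 A\right)}{7}$ ($y{\left(A,f \right)} = \frac{3 \left(\left(241 A + \sqrt{-7 + 16} f\right) f + 382\right)}{7} = \frac{3 \left(\left(241 A + \sqrt{9} f\right) f + 382\right)}{7} = \frac{3 \left(\left(241 A + 3 f\right) f + 382\right)}{7} = \frac{3 \left(\left(3 f + 241 A\right) f + 382\right)}{7} = \frac{3 \left(f \left(3 f + 241 A\right) + 382\right)}{7} = \frac{3 \left(382 + f \left(3 f + 241 A\right)\right)}{7} = \frac{1146}{7} + \frac{3 f \left(3 f + 241 A\right)}{7}$)
$\frac{y{\left(-13,-222 \right)}}{x} = \frac{\frac{1146}{7} + \frac{9 \left(-222\right)^{2}}{7} + \frac{723}{7} \left(-13\right) \left(-222\right)}{8225} = \left(\frac{1146}{7} + \frac{9}{7} \cdot 49284 + \frac{2086578}{7}\right) \frac{1}{8225} = \left(\frac{1146}{7} + \frac{443556}{7} + \frac{2086578}{7}\right) \frac{1}{8225} = \frac{2531280}{7} \cdot \frac{1}{8225} = \frac{506256}{11515}$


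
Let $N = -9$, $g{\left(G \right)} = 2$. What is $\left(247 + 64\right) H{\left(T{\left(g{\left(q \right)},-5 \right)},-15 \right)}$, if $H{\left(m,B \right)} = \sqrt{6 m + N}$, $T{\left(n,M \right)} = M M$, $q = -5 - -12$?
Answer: $311 \sqrt{141} \approx 3692.9$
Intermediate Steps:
$q = 7$ ($q = -5 + 12 = 7$)
$T{\left(n,M \right)} = M^{2}$
$H{\left(m,B \right)} = \sqrt{-9 + 6 m}$ ($H{\left(m,B \right)} = \sqrt{6 m - 9} = \sqrt{-9 + 6 m}$)
$\left(247 + 64\right) H{\left(T{\left(g{\left(q \right)},-5 \right)},-15 \right)} = \left(247 + 64\right) \sqrt{-9 + 6 \left(-5\right)^{2}} = 311 \sqrt{-9 + 6 \cdot 25} = 311 \sqrt{-9 + 150} = 311 \sqrt{141}$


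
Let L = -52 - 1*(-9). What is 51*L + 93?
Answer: -2100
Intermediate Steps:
L = -43 (L = -52 + 9 = -43)
51*L + 93 = 51*(-43) + 93 = -2193 + 93 = -2100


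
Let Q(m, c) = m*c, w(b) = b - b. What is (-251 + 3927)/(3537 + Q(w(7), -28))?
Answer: 3676/3537 ≈ 1.0393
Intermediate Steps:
w(b) = 0
Q(m, c) = c*m
(-251 + 3927)/(3537 + Q(w(7), -28)) = (-251 + 3927)/(3537 - 28*0) = 3676/(3537 + 0) = 3676/3537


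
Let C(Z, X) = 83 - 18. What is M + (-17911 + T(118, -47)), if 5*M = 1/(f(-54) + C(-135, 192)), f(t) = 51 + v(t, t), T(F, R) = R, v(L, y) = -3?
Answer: -10146269/565 ≈ -17958.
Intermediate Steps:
C(Z, X) = 65
f(t) = 48 (f(t) = 51 - 3 = 48)
M = 1/565 (M = 1/(5*(48 + 65)) = (⅕)/113 = (⅕)*(1/113) = 1/565 ≈ 0.0017699)
M + (-17911 + T(118, -47)) = 1/565 + (-17911 - 47) = 1/565 - 17958 = -10146269/565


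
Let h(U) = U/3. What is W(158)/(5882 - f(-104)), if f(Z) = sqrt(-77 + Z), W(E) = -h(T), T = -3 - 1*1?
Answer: 23528/103794315 + 4*I*sqrt(181)/103794315 ≈ 0.00022668 + 5.1847e-7*I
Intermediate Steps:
T = -4 (T = -3 - 1 = -4)
h(U) = U/3 (h(U) = U*(1/3) = U/3)
W(E) = 4/3 (W(E) = -(-4)/3 = -1*(-4/3) = 4/3)
W(158)/(5882 - f(-104)) = 4/(3*(5882 - sqrt(-77 - 104))) = 4/(3*(5882 - sqrt(-181))) = 4/(3*(5882 - I*sqrt(181)))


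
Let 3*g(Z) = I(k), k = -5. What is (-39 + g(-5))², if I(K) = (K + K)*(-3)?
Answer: 841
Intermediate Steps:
I(K) = -6*K (I(K) = (2*K)*(-3) = -6*K)
g(Z) = 10 (g(Z) = (-6*(-5))/3 = (⅓)*30 = 10)
(-39 + g(-5))² = (-39 + 10)² = (-29)² = 841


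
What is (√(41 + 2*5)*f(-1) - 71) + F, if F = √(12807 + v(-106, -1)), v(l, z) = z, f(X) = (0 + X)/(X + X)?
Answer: -71 + √12806 + √51/2 ≈ 45.734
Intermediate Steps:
f(X) = ½ (f(X) = X/((2*X)) = X*(1/(2*X)) = ½)
F = √12806 (F = √(12807 - 1) = √12806 ≈ 113.16)
(√(41 + 2*5)*f(-1) - 71) + F = (√(41 + 2*5)*(½) - 71) + √12806 = (√(41 + 10)*(½) - 71) + √12806 = (√51*(½) - 71) + √12806 = (√51/2 - 71) + √12806 = (-71 + √51/2) + √12806 = -71 + √12806 + √51/2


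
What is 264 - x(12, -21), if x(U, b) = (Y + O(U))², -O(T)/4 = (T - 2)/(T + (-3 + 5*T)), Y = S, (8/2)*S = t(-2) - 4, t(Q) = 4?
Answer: 1255304/4761 ≈ 263.66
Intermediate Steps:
S = 0 (S = (4 - 4)/4 = (¼)*0 = 0)
Y = 0
O(T) = -4*(-2 + T)/(-3 + 6*T) (O(T) = -4*(T - 2)/(T + (-3 + 5*T)) = -4*(-2 + T)/(-3 + 6*T))
x(U, b) = 16*(2 - U)²/(9*(-1 + 2*U)²) (x(U, b) = (0 + 4*(2 - U)/(3*(-1 + 2*U)))² = (4*(2 - U)/(3*(-1 + 2*U)))² = 16*(2 - U)²/(9*(-1 + 2*U)²))
264 - x(12, -21) = 264 - 16*(-2 + 12)²/(9*(-1 + 2*12)²) = 264 - 16*10²/(9*(-1 + 24)²) = 264 - 16*100/(9*23²) = 264 - 16*100/(9*529) = 264 - 1*1600/4761 = 264 - 1600/4761 = 1255304/4761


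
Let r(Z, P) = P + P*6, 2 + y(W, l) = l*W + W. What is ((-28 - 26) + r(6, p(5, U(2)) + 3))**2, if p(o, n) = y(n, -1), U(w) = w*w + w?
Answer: 2209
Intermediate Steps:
y(W, l) = -2 + W + W*l (y(W, l) = -2 + (l*W + W) = -2 + (W*l + W) = -2 + (W + W*l) = -2 + W + W*l)
U(w) = w + w**2 (U(w) = w**2 + w = w + w**2)
p(o, n) = -2 (p(o, n) = -2 + n + n*(-1) = -2 + n - n = -2)
r(Z, P) = 7*P (r(Z, P) = P + 6*P = 7*P)
((-28 - 26) + r(6, p(5, U(2)) + 3))**2 = ((-28 - 26) + 7*(-2 + 3))**2 = (-54 + 7*1)**2 = (-54 + 7)**2 = (-47)**2 = 2209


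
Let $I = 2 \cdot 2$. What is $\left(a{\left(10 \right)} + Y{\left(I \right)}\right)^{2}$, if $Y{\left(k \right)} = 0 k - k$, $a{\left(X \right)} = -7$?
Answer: $121$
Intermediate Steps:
$I = 4$
$Y{\left(k \right)} = - k$ ($Y{\left(k \right)} = 0 - k = - k$)
$\left(a{\left(10 \right)} + Y{\left(I \right)}\right)^{2} = \left(-7 - 4\right)^{2} = \left(-11\right)^{2} = 121$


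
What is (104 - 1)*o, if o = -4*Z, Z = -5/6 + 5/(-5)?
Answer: 2266/3 ≈ 755.33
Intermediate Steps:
Z = -11/6 (Z = -5*1/6 + 5*(-1/5) = -5/6 - 1 = -11/6 ≈ -1.8333)
o = 22/3 (o = -4*(-11/6) = 22/3 ≈ 7.3333)
(104 - 1)*o = (104 - 1)*(22/3) = 103*(22/3) = 2266/3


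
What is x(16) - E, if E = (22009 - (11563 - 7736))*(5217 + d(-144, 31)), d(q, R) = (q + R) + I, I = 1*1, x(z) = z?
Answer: -92819094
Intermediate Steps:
I = 1
d(q, R) = 1 + R + q (d(q, R) = (q + R) + 1 = (R + q) + 1 = 1 + R + q)
E = 92819110 (E = (22009 - (11563 - 7736))*(5217 + (1 + 31 - 144)) = (22009 - 1*3827)*(5217 - 112) = (22009 - 3827)*5105 = 18182*5105 = 92819110)
x(16) - E = 16 - 1*92819110 = 16 - 92819110 = -92819094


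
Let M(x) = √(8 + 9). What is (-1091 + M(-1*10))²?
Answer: (1091 - √17)² ≈ 1.1813e+6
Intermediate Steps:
M(x) = √17
(-1091 + M(-1*10))² = (-1091 + √17)²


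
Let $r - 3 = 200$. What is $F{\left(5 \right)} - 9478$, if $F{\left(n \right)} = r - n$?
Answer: $-9280$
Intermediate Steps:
$r = 203$ ($r = 3 + 200 = 203$)
$F{\left(n \right)} = 203 - n$
$F{\left(5 \right)} - 9478 = \left(203 - 5\right) - 9478 = 198 - 9478 = -9280$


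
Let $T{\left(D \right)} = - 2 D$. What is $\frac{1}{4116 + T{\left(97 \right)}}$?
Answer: $\frac{1}{3922} \approx 0.00025497$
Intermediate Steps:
$\frac{1}{4116 + T{\left(97 \right)}} = \frac{1}{4116 - 194} = \frac{1}{3922}$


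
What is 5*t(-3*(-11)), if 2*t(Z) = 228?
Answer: 570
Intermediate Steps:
t(Z) = 114 (t(Z) = (1/2)*228 = 114)
5*t(-3*(-11)) = 5*114 = 570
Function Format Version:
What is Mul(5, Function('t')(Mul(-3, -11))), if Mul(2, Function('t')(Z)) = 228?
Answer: 570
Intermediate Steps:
Function('t')(Z) = 114 (Function('t')(Z) = Mul(Rational(1, 2), 228) = 114)
Mul(5, Function('t')(Mul(-3, -11))) = Mul(5, 114) = 570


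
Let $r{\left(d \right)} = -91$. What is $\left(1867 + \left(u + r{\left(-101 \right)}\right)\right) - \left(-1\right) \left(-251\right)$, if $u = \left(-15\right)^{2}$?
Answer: $1750$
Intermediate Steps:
$u = 225$
$\left(1867 + \left(u + r{\left(-101 \right)}\right)\right) - \left(-1\right) \left(-251\right) = \left(1867 + \left(225 - 91\right)\right) - \left(-1\right) \left(-251\right) = \left(1867 + 134\right) - 251 = 2001 - 251 = 1750$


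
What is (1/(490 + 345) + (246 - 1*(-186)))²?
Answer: 130119639841/697225 ≈ 1.8663e+5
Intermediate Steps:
(1/(490 + 345) + (246 - 1*(-186)))² = (1/835 + (246 + 186))² = (1/835 + 432)² = (360721/835)² = 130119639841/697225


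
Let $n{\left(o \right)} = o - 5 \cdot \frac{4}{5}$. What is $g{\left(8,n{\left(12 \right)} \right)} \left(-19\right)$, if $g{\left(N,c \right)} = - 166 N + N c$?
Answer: $24016$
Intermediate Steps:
$n{\left(o \right)} = -4 + o$ ($n{\left(o \right)} = o - 5 \cdot 4 \cdot \frac{1}{5} = o - 4 = -4 + o$)
$g{\left(8,n{\left(12 \right)} \right)} \left(-19\right) = 8 \left(-166 + \left(-4 + 12\right)\right) \left(-19\right) = 8 \left(-166 + 8\right) \left(-19\right) = 8 \left(-158\right) \left(-19\right) = \left(-1264\right) \left(-19\right) = 24016$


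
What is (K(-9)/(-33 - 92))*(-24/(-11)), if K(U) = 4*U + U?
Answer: 216/275 ≈ 0.78545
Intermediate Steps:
K(U) = 5*U
(K(-9)/(-33 - 92))*(-24/(-11)) = ((5*(-9))/(-33 - 92))*(-24/(-11)) = (-45/(-125))*(-24*(-1/11)) = -45*(-1/125)*(24/11) = (9/25)*(24/11) = 216/275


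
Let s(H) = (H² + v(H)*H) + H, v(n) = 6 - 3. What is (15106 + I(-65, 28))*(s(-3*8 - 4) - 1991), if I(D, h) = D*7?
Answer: -19324669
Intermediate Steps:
v(n) = 3
I(D, h) = 7*D
s(H) = H² + 4*H (s(H) = (H² + 3*H) + H = H² + 4*H)
(15106 + I(-65, 28))*(s(-3*8 - 4) - 1991) = (15106 + 7*(-65))*((-3*8 - 4)*(4 + (-3*8 - 4)) - 1991) = (15106 - 455)*((-24 - 4)*(4 + (-24 - 4)) - 1991) = 14651*(-28*(4 - 28) - 1991) = 14651*(-28*(-24) - 1991) = 14651*(672 - 1991) = 14651*(-1319) = -19324669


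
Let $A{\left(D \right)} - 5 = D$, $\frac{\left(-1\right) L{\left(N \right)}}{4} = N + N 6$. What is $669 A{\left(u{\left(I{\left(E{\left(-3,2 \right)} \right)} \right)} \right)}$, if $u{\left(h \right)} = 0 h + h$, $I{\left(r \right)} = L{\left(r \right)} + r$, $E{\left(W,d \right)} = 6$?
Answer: $-105033$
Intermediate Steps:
$L{\left(N \right)} = - 28 N$ ($L{\left(N \right)} = - 4 \left(N + N 6\right) = - 4 \left(N + 6 N\right) = - 4 \cdot 7 N = - 28 N$)
$I{\left(r \right)} = - 27 r$ ($I{\left(r \right)} = - 28 r + r = - 27 r$)
$u{\left(h \right)} = h$ ($u{\left(h \right)} = 0 + h = h$)
$A{\left(D \right)} = 5 + D$
$669 A{\left(u{\left(I{\left(E{\left(-3,2 \right)} \right)} \right)} \right)} = 669 \left(5 - 162\right) = 669 \left(-157\right) = -105033$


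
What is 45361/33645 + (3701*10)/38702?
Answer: 1500381436/651064395 ≈ 2.3045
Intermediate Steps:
45361/33645 + (3701*10)/38702 = 45361*(1/33645) + 37010*(1/38702) = 45361/33645 + 18505/19351 = 1500381436/651064395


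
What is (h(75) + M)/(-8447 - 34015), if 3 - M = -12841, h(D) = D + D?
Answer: -6497/21231 ≈ -0.30602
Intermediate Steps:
h(D) = 2*D
M = 12844 (M = 3 - 1*(-12841) = 3 + 12841 = 12844)
(h(75) + M)/(-8447 - 34015) = (2*75 + 12844)/(-8447 - 34015) = (150 + 12844)/(-42462) = 12994*(-1/42462) = -6497/21231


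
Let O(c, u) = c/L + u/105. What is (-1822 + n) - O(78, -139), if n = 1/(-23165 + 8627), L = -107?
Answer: -99086684267/54444810 ≈ -1819.9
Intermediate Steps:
O(c, u) = -c/107 + u/105 (O(c, u) = c/(-107) + u/105 = c*(-1/107) + u*(1/105) = -c/107 + u/105)
n = -1/14538 (n = 1/(-14538) = -1/14538 ≈ -6.8785e-5)
(-1822 + n) - O(78, -139) = (-1822 - 1/14538) - (-1/107*78 + (1/105)*(-139)) = -26488237/14538 - (-78/107 - 139/105) = -26488237/14538 - 1*(-23063/11235) = -26488237/14538 + 23063/11235 = -99086684267/54444810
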